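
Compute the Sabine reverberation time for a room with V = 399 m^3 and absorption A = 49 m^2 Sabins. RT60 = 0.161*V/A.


RT60 = 0.161 * 399 / 49 = 1.311 s


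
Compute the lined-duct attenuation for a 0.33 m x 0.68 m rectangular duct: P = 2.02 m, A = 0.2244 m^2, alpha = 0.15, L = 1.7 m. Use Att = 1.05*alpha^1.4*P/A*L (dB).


alpha^1.4 = 0.15^1.4 = 0.0702308
Attenuation rate = 1.05 * alpha^1.4 * P / A
= 1.05 * 0.0702308 * 2.02 / 0.2244 = 0.663813 dB/m
Total Att = 0.663813 * 1.7 = 1.1285 dB


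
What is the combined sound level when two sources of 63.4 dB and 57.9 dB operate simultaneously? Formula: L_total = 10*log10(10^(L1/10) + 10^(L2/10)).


10^(63.4/10) = 2.18776e+06
10^(57.9/10) = 616595
Sum = 2.18776e+06 + 616595 = 2.80436e+06
L_total = 10*log10(2.80436e+06) = 64.478 dB


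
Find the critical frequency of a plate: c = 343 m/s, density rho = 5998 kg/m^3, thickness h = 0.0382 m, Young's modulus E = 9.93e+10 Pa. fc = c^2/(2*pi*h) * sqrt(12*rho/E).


12*rho/E = 12*5998/9.93e+10 = 7.24834e-07
sqrt(12*rho/E) = sqrt(7.24834e-07) = 0.000851372
c^2/(2*pi*h) = 343^2/(2*pi*0.0382) = 490168
fc = 490168 * 0.000851372 = 417.32 Hz


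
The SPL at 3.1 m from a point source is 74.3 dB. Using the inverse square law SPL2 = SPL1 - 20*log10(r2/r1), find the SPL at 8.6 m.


r2/r1 = 8.6/3.1 = 2.77419
Correction = 20*log10(2.77419) = 8.86272 dB
SPL2 = 74.3 - 8.86272 = 65.437 dB


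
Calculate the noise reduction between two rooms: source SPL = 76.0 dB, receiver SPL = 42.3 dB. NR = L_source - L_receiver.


NR = L_source - L_receiver (difference between source and receiving room levels)
NR = 76.0 - 42.3 = 33.7 dB


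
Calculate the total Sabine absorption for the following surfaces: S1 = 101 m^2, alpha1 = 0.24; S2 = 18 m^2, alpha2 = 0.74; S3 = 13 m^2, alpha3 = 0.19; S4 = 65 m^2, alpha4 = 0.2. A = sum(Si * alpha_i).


101 * 0.24 = 24.24
18 * 0.74 = 13.32
13 * 0.19 = 2.47
65 * 0.2 = 13
A_total = 24.24 + 13.32 + 2.47 + 13 = 53.03 m^2


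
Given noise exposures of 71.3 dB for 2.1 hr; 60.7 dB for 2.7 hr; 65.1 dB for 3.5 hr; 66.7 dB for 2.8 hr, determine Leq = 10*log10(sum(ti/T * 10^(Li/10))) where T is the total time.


T_total = 2.1 + 2.7 + 3.5 + 2.8 = 11.1 hr
(2.1/11.1) * 10^(71.3/10) = 2.55209e+06
(2.7/11.1) * 10^(60.7/10) = 285786
(3.5/11.1) * 10^(65.1/10) = 1.02034e+06
(2.8/11.1) * 10^(66.7/10) = 1.17987e+06
Sum = 2.55209e+06 + 285786 + 1.02034e+06 + 1.17987e+06 = 5.03809e+06
Leq = 10*log10(5.03809e+06) = 67.023 dB


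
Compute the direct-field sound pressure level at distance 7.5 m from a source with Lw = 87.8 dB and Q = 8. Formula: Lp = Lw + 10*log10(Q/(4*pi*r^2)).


4*pi*r^2 = 4*pi*7.5^2 = 706.858 m^2
Q / (4*pi*r^2) = 8 / 706.858 = 0.0113177
Lp = 87.8 + 10*log10(0.0113177) = 68.338 dB


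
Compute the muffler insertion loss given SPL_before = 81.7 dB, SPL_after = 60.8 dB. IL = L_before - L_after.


Insertion loss = SPL without muffler - SPL with muffler
IL = 81.7 - 60.8 = 20.9 dB


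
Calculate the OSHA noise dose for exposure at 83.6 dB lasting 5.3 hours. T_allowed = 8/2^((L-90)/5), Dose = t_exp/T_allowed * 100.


T_allowed = 8 / 2^((83.6 - 90)/5) = 19.4271 hr
Dose = 5.3 / 19.4271 * 100 = 27.281 %


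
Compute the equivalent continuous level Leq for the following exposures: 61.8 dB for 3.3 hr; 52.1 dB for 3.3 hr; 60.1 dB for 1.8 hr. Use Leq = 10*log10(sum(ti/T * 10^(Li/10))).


T_total = 3.3 + 3.3 + 1.8 = 8.4 hr
(3.3/8.4) * 10^(61.8/10) = 594613
(3.3/8.4) * 10^(52.1/10) = 63714
(1.8/8.4) * 10^(60.1/10) = 219277
Sum = 594613 + 63714 + 219277 = 877604
Leq = 10*log10(877604) = 59.433 dB


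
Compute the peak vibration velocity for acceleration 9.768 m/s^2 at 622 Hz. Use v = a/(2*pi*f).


omega = 2*pi*f = 2*pi*622 = 3908.14 rad/s
v = a / omega = 9.768 / 3908.14 = 0.0024994 m/s


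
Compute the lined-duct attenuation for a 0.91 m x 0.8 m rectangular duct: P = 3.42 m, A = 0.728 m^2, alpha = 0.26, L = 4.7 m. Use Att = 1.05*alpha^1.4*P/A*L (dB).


alpha^1.4 = 0.26^1.4 = 0.151692
Attenuation rate = 1.05 * alpha^1.4 * P / A
= 1.05 * 0.151692 * 3.42 / 0.728 = 0.74825 dB/m
Total Att = 0.74825 * 4.7 = 3.5168 dB


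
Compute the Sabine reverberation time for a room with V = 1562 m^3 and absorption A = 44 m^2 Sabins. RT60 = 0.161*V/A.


RT60 = 0.161 * 1562 / 44 = 5.7155 s


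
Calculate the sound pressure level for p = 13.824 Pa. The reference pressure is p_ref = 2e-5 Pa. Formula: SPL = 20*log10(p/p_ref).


p / p_ref = 13.824 / 2e-5 = 691200
SPL = 20 * log10(691200) = 116.79 dB


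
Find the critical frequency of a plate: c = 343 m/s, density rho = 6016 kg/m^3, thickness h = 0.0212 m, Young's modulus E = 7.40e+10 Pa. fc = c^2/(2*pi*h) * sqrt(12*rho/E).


12*rho/E = 12*6016/7.40e+10 = 9.75568e-07
sqrt(12*rho/E) = sqrt(9.75568e-07) = 0.000987708
c^2/(2*pi*h) = 343^2/(2*pi*0.0212) = 883227
fc = 883227 * 0.000987708 = 872.37 Hz


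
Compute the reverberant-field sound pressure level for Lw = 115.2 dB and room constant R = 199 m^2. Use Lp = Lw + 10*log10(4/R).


4/R = 4/199 = 0.0201005
Lp = 115.2 + 10*log10(0.0201005) = 98.232 dB


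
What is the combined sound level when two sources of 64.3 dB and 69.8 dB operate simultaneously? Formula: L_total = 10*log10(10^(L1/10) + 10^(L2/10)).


10^(64.3/10) = 2.69153e+06
10^(69.8/10) = 9.54993e+06
Sum = 2.69153e+06 + 9.54993e+06 = 1.22415e+07
L_total = 10*log10(1.22415e+07) = 70.878 dB


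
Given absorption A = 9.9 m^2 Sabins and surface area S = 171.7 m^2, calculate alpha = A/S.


Absorption coefficient = absorbed power / incident power
alpha = A / S = 9.9 / 171.7 = 0.057659


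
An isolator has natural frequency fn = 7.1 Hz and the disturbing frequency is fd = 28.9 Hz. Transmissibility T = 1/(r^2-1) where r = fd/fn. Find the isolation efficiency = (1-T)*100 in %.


r = 28.9 / 7.1 = 4.07042
r^2 - 1 = 4.07042^2 - 1 = 15.5683
T = 1/15.5683 = 0.0642331
Efficiency = (1 - 0.0642331)*100 = 93.577 %


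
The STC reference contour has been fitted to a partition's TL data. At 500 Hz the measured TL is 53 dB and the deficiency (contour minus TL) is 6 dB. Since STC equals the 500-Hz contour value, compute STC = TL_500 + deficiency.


By ASTM E413, STC = value of the fitted reference contour at 500 Hz.
Contour value at 500 Hz = TL_500 + deficiency = 53 + 6 = 59
STC = 59


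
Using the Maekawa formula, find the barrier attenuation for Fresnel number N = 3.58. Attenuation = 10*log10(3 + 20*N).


3 + 20*N = 3 + 20*3.58 = 74.6
Att = 10*log10(74.6) = 18.727 dB


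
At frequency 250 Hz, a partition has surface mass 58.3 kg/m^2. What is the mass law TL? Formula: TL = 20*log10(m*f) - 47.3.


m * f = 58.3 * 250 = 14575
20*log10(14575) = 83.2722 dB
TL = 83.2722 - 47.3 = 35.972 dB


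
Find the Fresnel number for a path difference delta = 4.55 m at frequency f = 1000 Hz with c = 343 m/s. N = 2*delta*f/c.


N = 2*delta*f/c = 2*delta/lambda, where lambda = c/f
lambda = 343 / 1000 = 0.343 m
N = 2 * 4.55 / 0.343 = 26.531


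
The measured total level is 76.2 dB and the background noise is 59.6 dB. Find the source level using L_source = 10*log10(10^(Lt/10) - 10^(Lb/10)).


10^(76.2/10) = 4.16869e+07
10^(59.6/10) = 912011
Difference = 4.16869e+07 - 912011 = 4.07749e+07
L_source = 10*log10(4.07749e+07) = 76.104 dB


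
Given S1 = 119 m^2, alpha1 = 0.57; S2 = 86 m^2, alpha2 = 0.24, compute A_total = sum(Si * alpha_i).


119 * 0.57 = 67.83
86 * 0.24 = 20.64
A_total = 67.83 + 20.64 = 88.47 m^2


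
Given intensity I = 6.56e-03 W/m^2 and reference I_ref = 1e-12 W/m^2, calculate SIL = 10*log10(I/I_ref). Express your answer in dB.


I / I_ref = 6.56e-03 / 1e-12 = 6.56e+09
SIL = 10 * log10(6.56e+09) = 98.169 dB


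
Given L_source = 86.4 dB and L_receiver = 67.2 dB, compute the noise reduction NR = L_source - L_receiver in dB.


NR = L_source - L_receiver (difference between source and receiving room levels)
NR = 86.4 - 67.2 = 19.2 dB


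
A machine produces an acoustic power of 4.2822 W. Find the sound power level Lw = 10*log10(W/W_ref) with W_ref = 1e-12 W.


W / W_ref = 4.2822 / 1e-12 = 4.2822e+12
Lw = 10 * log10(4.2822e+12) = 126.32 dB


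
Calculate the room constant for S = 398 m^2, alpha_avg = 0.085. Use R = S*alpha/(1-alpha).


R = 398 * 0.085 / (1 - 0.085) = 36.973 m^2


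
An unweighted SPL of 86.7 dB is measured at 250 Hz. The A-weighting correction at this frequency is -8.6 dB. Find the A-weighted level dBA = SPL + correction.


A-weighting table: 250 Hz -> -8.6 dB correction
SPL_A = SPL + correction = 86.7 + (-8.6) = 78.1 dBA


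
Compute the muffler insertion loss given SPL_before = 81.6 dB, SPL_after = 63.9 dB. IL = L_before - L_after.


Insertion loss = SPL without muffler - SPL with muffler
IL = 81.6 - 63.9 = 17.7 dB


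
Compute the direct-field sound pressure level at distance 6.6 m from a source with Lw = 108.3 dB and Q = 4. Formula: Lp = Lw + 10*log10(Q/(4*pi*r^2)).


4*pi*r^2 = 4*pi*6.6^2 = 547.391 m^2
Q / (4*pi*r^2) = 4 / 547.391 = 0.00730739
Lp = 108.3 + 10*log10(0.00730739) = 86.938 dB


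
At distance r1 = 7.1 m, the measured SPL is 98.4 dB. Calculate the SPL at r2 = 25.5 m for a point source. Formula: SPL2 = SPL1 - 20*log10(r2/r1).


r2/r1 = 25.5/7.1 = 3.59155
Correction = 20*log10(3.59155) = 11.1056 dB
SPL2 = 98.4 - 11.1056 = 87.294 dB


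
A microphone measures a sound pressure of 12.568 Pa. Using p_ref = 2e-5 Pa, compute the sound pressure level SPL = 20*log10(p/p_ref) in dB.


p / p_ref = 12.568 / 2e-5 = 628400
SPL = 20 * log10(628400) = 115.96 dB


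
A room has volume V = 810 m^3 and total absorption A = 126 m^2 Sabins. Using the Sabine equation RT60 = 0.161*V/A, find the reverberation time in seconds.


RT60 = 0.161 * 810 / 126 = 1.035 s


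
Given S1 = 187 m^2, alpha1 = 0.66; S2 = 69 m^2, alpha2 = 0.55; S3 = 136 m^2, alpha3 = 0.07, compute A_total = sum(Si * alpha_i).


187 * 0.66 = 123.42
69 * 0.55 = 37.95
136 * 0.07 = 9.52
A_total = 123.42 + 37.95 + 9.52 = 170.89 m^2


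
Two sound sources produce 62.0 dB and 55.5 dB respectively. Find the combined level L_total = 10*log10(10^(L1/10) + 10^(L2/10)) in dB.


10^(62.0/10) = 1.58489e+06
10^(55.5/10) = 354813
Sum = 1.58489e+06 + 354813 = 1.9397e+06
L_total = 10*log10(1.9397e+06) = 62.877 dB


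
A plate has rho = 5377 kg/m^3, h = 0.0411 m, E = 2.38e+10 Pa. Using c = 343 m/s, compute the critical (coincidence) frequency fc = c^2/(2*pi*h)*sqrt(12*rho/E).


12*rho/E = 12*5377/2.38e+10 = 2.71109e-06
sqrt(12*rho/E) = sqrt(2.71109e-06) = 0.00164654
c^2/(2*pi*h) = 343^2/(2*pi*0.0411) = 455582
fc = 455582 * 0.00164654 = 750.13 Hz


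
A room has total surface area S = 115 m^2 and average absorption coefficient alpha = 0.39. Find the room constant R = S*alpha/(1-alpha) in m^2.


R = 115 * 0.39 / (1 - 0.39) = 73.525 m^2


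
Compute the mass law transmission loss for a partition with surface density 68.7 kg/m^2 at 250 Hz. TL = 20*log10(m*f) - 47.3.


m * f = 68.7 * 250 = 17175
20*log10(17175) = 84.6979 dB
TL = 84.6979 - 47.3 = 37.398 dB


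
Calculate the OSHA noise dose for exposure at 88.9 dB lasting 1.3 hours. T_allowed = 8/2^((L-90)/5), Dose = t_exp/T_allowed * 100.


T_allowed = 8 / 2^((88.9 - 90)/5) = 9.31787 hr
Dose = 1.3 / 9.31787 * 100 = 13.952 %


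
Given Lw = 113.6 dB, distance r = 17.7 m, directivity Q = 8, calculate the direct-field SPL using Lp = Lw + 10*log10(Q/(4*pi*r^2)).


4*pi*r^2 = 4*pi*17.7^2 = 3936.92 m^2
Q / (4*pi*r^2) = 8 / 3936.92 = 0.00203205
Lp = 113.6 + 10*log10(0.00203205) = 86.679 dB


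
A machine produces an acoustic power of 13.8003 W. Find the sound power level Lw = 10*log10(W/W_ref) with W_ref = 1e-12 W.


W / W_ref = 13.8003 / 1e-12 = 1.38003e+13
Lw = 10 * log10(1.38003e+13) = 131.4 dB


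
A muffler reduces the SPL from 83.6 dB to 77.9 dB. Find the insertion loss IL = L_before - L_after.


Insertion loss = SPL without muffler - SPL with muffler
IL = 83.6 - 77.9 = 5.7 dB


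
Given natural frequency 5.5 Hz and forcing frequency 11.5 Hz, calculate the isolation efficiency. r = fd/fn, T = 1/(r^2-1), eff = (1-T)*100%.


r = 11.5 / 5.5 = 2.09091
r^2 - 1 = 2.09091^2 - 1 = 3.3719
T = 1/3.3719 = 0.296569
Efficiency = (1 - 0.296569)*100 = 70.343 %


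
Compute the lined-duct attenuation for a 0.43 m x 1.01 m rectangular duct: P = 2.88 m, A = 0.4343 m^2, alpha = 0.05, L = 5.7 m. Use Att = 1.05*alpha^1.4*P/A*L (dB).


alpha^1.4 = 0.05^1.4 = 0.0150854
Attenuation rate = 1.05 * alpha^1.4 * P / A
= 1.05 * 0.0150854 * 2.88 / 0.4343 = 0.105039 dB/m
Total Att = 0.105039 * 5.7 = 0.59872 dB


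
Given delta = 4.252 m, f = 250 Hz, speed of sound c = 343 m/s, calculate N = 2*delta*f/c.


N = 2*delta*f/c = 2*delta/lambda, where lambda = c/f
lambda = 343 / 250 = 1.372 m
N = 2 * 4.252 / 1.372 = 6.1983


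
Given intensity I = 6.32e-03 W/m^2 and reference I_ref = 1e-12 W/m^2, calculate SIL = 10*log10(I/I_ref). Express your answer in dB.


I / I_ref = 6.32e-03 / 1e-12 = 6.32e+09
SIL = 10 * log10(6.32e+09) = 98.007 dB


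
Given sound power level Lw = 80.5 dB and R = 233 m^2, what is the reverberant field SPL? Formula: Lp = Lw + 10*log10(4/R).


4/R = 4/233 = 0.0171674
Lp = 80.5 + 10*log10(0.0171674) = 62.847 dB


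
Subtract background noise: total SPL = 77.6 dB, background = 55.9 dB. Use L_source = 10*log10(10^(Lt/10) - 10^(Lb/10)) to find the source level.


10^(77.6/10) = 5.7544e+07
10^(55.9/10) = 389045
Difference = 5.7544e+07 - 389045 = 5.7155e+07
L_source = 10*log10(5.7155e+07) = 77.571 dB


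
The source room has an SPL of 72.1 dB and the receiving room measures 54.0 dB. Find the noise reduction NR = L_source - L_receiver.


NR = L_source - L_receiver (difference between source and receiving room levels)
NR = 72.1 - 54.0 = 18.1 dB


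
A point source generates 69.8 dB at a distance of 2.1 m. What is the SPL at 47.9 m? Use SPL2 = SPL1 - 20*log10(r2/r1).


r2/r1 = 47.9/2.1 = 22.8095
Correction = 20*log10(22.8095) = 27.1623 dB
SPL2 = 69.8 - 27.1623 = 42.638 dB


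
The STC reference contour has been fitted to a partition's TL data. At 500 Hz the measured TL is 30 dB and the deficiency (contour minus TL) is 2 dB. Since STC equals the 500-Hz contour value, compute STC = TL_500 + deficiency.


By ASTM E413, STC = value of the fitted reference contour at 500 Hz.
Contour value at 500 Hz = TL_500 + deficiency = 30 + 2 = 32
STC = 32


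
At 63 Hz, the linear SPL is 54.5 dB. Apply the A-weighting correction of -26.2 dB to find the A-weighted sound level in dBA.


A-weighting table: 63 Hz -> -26.2 dB correction
SPL_A = SPL + correction = 54.5 + (-26.2) = 28.3 dBA


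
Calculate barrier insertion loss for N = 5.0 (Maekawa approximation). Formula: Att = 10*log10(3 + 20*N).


3 + 20*N = 3 + 20*5.0 = 103
Att = 10*log10(103) = 20.128 dB


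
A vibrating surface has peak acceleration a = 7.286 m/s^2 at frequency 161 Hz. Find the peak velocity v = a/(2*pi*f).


omega = 2*pi*f = 2*pi*161 = 1011.59 rad/s
v = a / omega = 7.286 / 1011.59 = 0.0072025 m/s


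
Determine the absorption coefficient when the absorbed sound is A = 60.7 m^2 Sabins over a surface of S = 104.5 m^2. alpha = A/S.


Absorption coefficient = absorbed power / incident power
alpha = A / S = 60.7 / 104.5 = 0.58086


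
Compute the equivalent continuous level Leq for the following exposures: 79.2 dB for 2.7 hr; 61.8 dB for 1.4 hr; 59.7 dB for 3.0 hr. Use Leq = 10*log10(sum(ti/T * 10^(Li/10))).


T_total = 2.7 + 1.4 + 3.0 = 7.1 hr
(2.7/7.1) * 10^(79.2/10) = 3.16305e+07
(1.4/7.1) * 10^(61.8/10) = 298449
(3.0/7.1) * 10^(59.7/10) = 394333
Sum = 3.16305e+07 + 298449 + 394333 = 3.23233e+07
Leq = 10*log10(3.23233e+07) = 75.095 dB


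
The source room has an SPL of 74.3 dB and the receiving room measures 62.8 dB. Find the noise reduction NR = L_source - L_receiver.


NR = L_source - L_receiver (difference between source and receiving room levels)
NR = 74.3 - 62.8 = 11.5 dB


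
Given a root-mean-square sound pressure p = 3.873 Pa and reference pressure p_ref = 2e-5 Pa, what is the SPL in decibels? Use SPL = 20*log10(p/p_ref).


p / p_ref = 3.873 / 2e-5 = 193650
SPL = 20 * log10(193650) = 105.74 dB


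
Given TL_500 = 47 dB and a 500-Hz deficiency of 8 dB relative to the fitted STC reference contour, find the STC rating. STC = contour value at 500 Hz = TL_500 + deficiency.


By ASTM E413, STC = value of the fitted reference contour at 500 Hz.
Contour value at 500 Hz = TL_500 + deficiency = 47 + 8 = 55
STC = 55


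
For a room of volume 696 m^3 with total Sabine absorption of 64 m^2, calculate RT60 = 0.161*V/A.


RT60 = 0.161 * 696 / 64 = 1.7509 s


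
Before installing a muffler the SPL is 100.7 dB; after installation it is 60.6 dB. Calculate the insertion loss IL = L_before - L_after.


Insertion loss = SPL without muffler - SPL with muffler
IL = 100.7 - 60.6 = 40.1 dB


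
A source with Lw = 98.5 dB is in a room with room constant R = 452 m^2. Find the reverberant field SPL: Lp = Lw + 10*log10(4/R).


4/R = 4/452 = 0.00884956
Lp = 98.5 + 10*log10(0.00884956) = 77.969 dB


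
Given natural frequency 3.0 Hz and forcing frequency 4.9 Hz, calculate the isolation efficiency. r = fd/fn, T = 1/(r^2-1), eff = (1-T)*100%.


r = 4.9 / 3.0 = 1.63333
r^2 - 1 = 1.63333^2 - 1 = 1.66777
T = 1/1.66777 = 0.599603
Efficiency = (1 - 0.599603)*100 = 40.04 %


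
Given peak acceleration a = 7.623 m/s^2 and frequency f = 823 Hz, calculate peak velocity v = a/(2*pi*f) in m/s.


omega = 2*pi*f = 2*pi*823 = 5171.06 rad/s
v = a / omega = 7.623 / 5171.06 = 0.0014742 m/s


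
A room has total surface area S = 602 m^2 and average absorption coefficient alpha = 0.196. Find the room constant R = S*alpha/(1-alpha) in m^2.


R = 602 * 0.196 / (1 - 0.196) = 146.76 m^2


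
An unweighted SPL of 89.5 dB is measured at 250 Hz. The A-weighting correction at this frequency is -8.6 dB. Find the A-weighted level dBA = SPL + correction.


A-weighting table: 250 Hz -> -8.6 dB correction
SPL_A = SPL + correction = 89.5 + (-8.6) = 80.9 dBA


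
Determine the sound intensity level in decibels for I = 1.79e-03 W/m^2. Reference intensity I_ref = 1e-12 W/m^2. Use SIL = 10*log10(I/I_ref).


I / I_ref = 1.79e-03 / 1e-12 = 1.79e+09
SIL = 10 * log10(1.79e+09) = 92.529 dB


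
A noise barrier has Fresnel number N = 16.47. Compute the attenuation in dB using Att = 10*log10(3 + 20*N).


3 + 20*N = 3 + 20*16.47 = 332.4
Att = 10*log10(332.4) = 25.217 dB


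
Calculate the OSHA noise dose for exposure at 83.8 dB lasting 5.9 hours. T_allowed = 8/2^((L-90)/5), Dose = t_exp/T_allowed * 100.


T_allowed = 8 / 2^((83.8 - 90)/5) = 18.8959 hr
Dose = 5.9 / 18.8959 * 100 = 31.224 %


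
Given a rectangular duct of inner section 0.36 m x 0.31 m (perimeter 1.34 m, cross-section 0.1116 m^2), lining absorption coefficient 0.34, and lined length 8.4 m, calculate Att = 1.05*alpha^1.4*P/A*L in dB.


alpha^1.4 = 0.34^1.4 = 0.220836
Attenuation rate = 1.05 * alpha^1.4 * P / A
= 1.05 * 0.220836 * 1.34 / 0.1116 = 2.7842 dB/m
Total Att = 2.7842 * 8.4 = 23.387 dB


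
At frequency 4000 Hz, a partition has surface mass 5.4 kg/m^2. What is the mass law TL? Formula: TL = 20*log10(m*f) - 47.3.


m * f = 5.4 * 4000 = 21600
20*log10(21600) = 86.6891 dB
TL = 86.6891 - 47.3 = 39.389 dB


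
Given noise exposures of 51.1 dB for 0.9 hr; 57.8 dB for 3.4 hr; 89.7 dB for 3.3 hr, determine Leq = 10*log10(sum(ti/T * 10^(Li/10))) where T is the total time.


T_total = 0.9 + 3.4 + 3.3 = 7.6 hr
(0.9/7.6) * 10^(51.1/10) = 15255.6
(3.4/7.6) * 10^(57.8/10) = 269566
(3.3/7.6) * 10^(89.7/10) = 4.05229e+08
Sum = 15255.6 + 269566 + 4.05229e+08 = 4.05514e+08
Leq = 10*log10(4.05514e+08) = 86.08 dB


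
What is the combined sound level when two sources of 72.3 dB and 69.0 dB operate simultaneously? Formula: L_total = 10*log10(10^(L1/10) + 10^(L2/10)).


10^(72.3/10) = 1.69824e+07
10^(69.0/10) = 7.94328e+06
Sum = 1.69824e+07 + 7.94328e+06 = 2.49257e+07
L_total = 10*log10(2.49257e+07) = 73.966 dB


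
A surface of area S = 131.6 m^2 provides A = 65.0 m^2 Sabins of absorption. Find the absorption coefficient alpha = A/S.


Absorption coefficient = absorbed power / incident power
alpha = A / S = 65.0 / 131.6 = 0.49392


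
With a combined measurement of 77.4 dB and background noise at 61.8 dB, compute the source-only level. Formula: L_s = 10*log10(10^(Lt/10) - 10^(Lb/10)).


10^(77.4/10) = 5.49541e+07
10^(61.8/10) = 1.51356e+06
Difference = 5.49541e+07 - 1.51356e+06 = 5.34405e+07
L_source = 10*log10(5.34405e+07) = 77.279 dB


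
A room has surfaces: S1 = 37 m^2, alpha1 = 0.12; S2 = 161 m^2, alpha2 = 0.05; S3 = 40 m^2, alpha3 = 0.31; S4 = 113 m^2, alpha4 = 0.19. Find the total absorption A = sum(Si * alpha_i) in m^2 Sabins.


37 * 0.12 = 4.44
161 * 0.05 = 8.05
40 * 0.31 = 12.4
113 * 0.19 = 21.47
A_total = 4.44 + 8.05 + 12.4 + 21.47 = 46.36 m^2


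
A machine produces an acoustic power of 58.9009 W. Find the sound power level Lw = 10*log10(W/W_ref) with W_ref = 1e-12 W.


W / W_ref = 58.9009 / 1e-12 = 5.89009e+13
Lw = 10 * log10(5.89009e+13) = 137.7 dB


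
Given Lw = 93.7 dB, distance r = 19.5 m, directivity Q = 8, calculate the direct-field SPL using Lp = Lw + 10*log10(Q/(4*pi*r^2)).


4*pi*r^2 = 4*pi*19.5^2 = 4778.36 m^2
Q / (4*pi*r^2) = 8 / 4778.36 = 0.00167421
Lp = 93.7 + 10*log10(0.00167421) = 65.938 dB


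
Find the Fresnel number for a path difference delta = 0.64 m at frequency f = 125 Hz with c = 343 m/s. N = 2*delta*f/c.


N = 2*delta*f/c = 2*delta/lambda, where lambda = c/f
lambda = 343 / 125 = 2.744 m
N = 2 * 0.64 / 2.744 = 0.46647


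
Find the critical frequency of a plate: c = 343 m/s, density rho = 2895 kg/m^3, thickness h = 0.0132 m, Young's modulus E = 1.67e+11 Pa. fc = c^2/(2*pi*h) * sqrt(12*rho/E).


12*rho/E = 12*2895/1.67e+11 = 2.08024e-07
sqrt(12*rho/E) = sqrt(2.08024e-07) = 0.000456096
c^2/(2*pi*h) = 343^2/(2*pi*0.0132) = 1.41852e+06
fc = 1.41852e+06 * 0.000456096 = 646.98 Hz


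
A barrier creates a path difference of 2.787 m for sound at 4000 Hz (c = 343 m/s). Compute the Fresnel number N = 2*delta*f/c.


N = 2*delta*f/c = 2*delta/lambda, where lambda = c/f
lambda = 343 / 4000 = 0.08575 m
N = 2 * 2.787 / 0.08575 = 65.003


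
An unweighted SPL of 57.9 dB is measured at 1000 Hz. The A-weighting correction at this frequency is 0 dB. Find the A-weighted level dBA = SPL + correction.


A-weighting table: 1000 Hz -> 0 dB correction
SPL_A = SPL + correction = 57.9 + (0) = 57.9 dBA


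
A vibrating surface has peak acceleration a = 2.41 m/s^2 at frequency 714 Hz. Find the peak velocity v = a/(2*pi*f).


omega = 2*pi*f = 2*pi*714 = 4486.19 rad/s
v = a / omega = 2.41 / 4486.19 = 0.0005372 m/s


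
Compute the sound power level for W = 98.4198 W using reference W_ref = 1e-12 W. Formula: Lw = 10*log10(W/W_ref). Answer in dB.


W / W_ref = 98.4198 / 1e-12 = 9.84198e+13
Lw = 10 * log10(9.84198e+13) = 139.93 dB


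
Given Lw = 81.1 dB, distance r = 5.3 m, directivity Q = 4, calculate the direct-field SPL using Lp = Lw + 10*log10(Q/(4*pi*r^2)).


4*pi*r^2 = 4*pi*5.3^2 = 352.989 m^2
Q / (4*pi*r^2) = 4 / 352.989 = 0.0113318
Lp = 81.1 + 10*log10(0.0113318) = 61.643 dB


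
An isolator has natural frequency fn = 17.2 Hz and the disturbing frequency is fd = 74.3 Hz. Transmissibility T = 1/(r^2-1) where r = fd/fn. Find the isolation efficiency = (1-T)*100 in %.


r = 74.3 / 17.2 = 4.31977
r^2 - 1 = 4.31977^2 - 1 = 17.6604
T = 1/17.6604 = 0.0566239
Efficiency = (1 - 0.0566239)*100 = 94.338 %


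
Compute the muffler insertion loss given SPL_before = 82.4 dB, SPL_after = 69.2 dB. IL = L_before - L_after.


Insertion loss = SPL without muffler - SPL with muffler
IL = 82.4 - 69.2 = 13.2 dB


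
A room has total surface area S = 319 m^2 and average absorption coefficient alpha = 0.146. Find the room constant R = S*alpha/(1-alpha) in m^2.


R = 319 * 0.146 / (1 - 0.146) = 54.536 m^2


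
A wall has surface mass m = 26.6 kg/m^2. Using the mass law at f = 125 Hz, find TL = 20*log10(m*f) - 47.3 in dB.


m * f = 26.6 * 125 = 3325
20*log10(3325) = 70.4358 dB
TL = 70.4358 - 47.3 = 23.136 dB


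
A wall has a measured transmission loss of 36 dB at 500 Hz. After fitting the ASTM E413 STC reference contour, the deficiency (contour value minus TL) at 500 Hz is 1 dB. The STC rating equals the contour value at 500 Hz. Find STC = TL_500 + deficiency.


By ASTM E413, STC = value of the fitted reference contour at 500 Hz.
Contour value at 500 Hz = TL_500 + deficiency = 36 + 1 = 37
STC = 37


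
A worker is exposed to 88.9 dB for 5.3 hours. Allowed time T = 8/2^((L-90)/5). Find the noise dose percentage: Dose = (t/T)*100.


T_allowed = 8 / 2^((88.9 - 90)/5) = 9.31787 hr
Dose = 5.3 / 9.31787 * 100 = 56.88 %


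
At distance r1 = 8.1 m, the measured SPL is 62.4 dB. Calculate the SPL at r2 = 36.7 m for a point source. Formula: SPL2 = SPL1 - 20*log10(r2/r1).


r2/r1 = 36.7/8.1 = 4.53086
Correction = 20*log10(4.53086) = 13.1236 dB
SPL2 = 62.4 - 13.1236 = 49.276 dB


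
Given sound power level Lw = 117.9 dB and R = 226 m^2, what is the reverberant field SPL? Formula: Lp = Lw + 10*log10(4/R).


4/R = 4/226 = 0.0176991
Lp = 117.9 + 10*log10(0.0176991) = 100.38 dB


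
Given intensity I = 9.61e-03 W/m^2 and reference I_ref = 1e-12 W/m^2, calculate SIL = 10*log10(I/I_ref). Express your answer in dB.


I / I_ref = 9.61e-03 / 1e-12 = 9.61e+09
SIL = 10 * log10(9.61e+09) = 99.827 dB


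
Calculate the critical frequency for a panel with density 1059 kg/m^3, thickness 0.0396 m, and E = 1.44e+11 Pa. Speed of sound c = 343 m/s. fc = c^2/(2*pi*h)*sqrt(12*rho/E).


12*rho/E = 12*1059/1.44e+11 = 8.825e-08
sqrt(12*rho/E) = sqrt(8.825e-08) = 0.000297069
c^2/(2*pi*h) = 343^2/(2*pi*0.0396) = 472839
fc = 472839 * 0.000297069 = 140.47 Hz


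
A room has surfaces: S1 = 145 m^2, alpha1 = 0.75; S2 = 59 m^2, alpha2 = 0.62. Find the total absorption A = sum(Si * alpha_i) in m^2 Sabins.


145 * 0.75 = 108.75
59 * 0.62 = 36.58
A_total = 108.75 + 36.58 = 145.33 m^2


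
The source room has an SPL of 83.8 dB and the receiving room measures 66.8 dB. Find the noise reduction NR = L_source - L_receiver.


NR = L_source - L_receiver (difference between source and receiving room levels)
NR = 83.8 - 66.8 = 17 dB


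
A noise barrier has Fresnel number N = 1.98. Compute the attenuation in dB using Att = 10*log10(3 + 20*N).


3 + 20*N = 3 + 20*1.98 = 42.6
Att = 10*log10(42.6) = 16.294 dB


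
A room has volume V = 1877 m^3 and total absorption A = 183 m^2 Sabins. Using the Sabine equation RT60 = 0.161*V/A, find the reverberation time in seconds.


RT60 = 0.161 * 1877 / 183 = 1.6513 s


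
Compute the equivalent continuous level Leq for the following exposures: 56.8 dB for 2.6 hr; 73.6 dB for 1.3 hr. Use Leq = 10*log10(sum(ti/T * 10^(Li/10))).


T_total = 2.6 + 1.3 = 3.9 hr
(2.6/3.9) * 10^(56.8/10) = 319087
(1.3/3.9) * 10^(73.6/10) = 7.63623e+06
Sum = 319087 + 7.63623e+06 = 7.95532e+06
Leq = 10*log10(7.95532e+06) = 69.007 dB


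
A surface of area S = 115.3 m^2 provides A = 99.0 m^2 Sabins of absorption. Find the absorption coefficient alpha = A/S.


Absorption coefficient = absorbed power / incident power
alpha = A / S = 99.0 / 115.3 = 0.85863


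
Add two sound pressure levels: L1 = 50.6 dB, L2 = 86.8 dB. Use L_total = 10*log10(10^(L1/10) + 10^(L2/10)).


10^(50.6/10) = 114815
10^(86.8/10) = 4.7863e+08
Sum = 114815 + 4.7863e+08 = 4.78745e+08
L_total = 10*log10(4.78745e+08) = 86.801 dB


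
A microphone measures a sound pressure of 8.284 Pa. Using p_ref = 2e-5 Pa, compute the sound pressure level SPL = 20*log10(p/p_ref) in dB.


p / p_ref = 8.284 / 2e-5 = 414200
SPL = 20 * log10(414200) = 112.34 dB


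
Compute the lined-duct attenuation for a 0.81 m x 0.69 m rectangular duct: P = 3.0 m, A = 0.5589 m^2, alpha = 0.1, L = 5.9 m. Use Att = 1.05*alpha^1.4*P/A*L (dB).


alpha^1.4 = 0.1^1.4 = 0.0398107
Attenuation rate = 1.05 * alpha^1.4 * P / A
= 1.05 * 0.0398107 * 3.0 / 0.5589 = 0.224376 dB/m
Total Att = 0.224376 * 5.9 = 1.3238 dB


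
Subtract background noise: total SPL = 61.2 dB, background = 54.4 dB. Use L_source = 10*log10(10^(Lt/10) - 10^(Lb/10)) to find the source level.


10^(61.2/10) = 1.31826e+06
10^(54.4/10) = 275423
Difference = 1.31826e+06 - 275423 = 1.04284e+06
L_source = 10*log10(1.04284e+06) = 60.182 dB


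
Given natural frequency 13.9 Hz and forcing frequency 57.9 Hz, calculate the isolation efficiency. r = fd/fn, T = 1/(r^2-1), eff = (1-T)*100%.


r = 57.9 / 13.9 = 4.16547
r^2 - 1 = 4.16547^2 - 1 = 16.3511
T = 1/16.3511 = 0.061158
Efficiency = (1 - 0.061158)*100 = 93.884 %


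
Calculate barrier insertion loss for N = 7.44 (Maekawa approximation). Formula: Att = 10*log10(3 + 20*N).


3 + 20*N = 3 + 20*7.44 = 151.8
Att = 10*log10(151.8) = 21.813 dB


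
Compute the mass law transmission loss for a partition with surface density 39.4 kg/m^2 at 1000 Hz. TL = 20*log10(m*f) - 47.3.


m * f = 39.4 * 1000 = 39400
20*log10(39400) = 91.9099 dB
TL = 91.9099 - 47.3 = 44.61 dB


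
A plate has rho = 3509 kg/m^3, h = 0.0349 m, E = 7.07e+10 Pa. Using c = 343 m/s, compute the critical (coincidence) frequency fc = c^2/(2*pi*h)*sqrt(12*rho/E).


12*rho/E = 12*3509/7.07e+10 = 5.95587e-07
sqrt(12*rho/E) = sqrt(5.95587e-07) = 0.000771743
c^2/(2*pi*h) = 343^2/(2*pi*0.0349) = 536516
fc = 536516 * 0.000771743 = 414.05 Hz


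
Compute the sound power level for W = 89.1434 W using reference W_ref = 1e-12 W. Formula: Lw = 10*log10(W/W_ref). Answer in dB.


W / W_ref = 89.1434 / 1e-12 = 8.91434e+13
Lw = 10 * log10(8.91434e+13) = 139.5 dB


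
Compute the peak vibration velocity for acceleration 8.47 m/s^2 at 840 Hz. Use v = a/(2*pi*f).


omega = 2*pi*f = 2*pi*840 = 5277.88 rad/s
v = a / omega = 8.47 / 5277.88 = 0.0016048 m/s


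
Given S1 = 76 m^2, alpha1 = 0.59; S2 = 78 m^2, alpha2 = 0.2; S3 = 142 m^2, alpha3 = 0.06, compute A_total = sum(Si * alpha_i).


76 * 0.59 = 44.84
78 * 0.2 = 15.6
142 * 0.06 = 8.52
A_total = 44.84 + 15.6 + 8.52 = 68.96 m^2


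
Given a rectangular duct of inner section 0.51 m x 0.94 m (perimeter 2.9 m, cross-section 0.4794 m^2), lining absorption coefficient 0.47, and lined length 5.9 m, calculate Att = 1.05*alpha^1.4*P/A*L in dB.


alpha^1.4 = 0.47^1.4 = 0.347486
Attenuation rate = 1.05 * alpha^1.4 * P / A
= 1.05 * 0.347486 * 2.9 / 0.4794 = 2.20712 dB/m
Total Att = 2.20712 * 5.9 = 13.022 dB


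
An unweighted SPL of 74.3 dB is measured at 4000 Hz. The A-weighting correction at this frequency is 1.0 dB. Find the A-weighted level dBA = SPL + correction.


A-weighting table: 4000 Hz -> 1.0 dB correction
SPL_A = SPL + correction = 74.3 + (1.0) = 75.3 dBA


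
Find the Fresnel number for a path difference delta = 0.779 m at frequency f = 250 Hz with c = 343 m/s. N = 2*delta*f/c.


N = 2*delta*f/c = 2*delta/lambda, where lambda = c/f
lambda = 343 / 250 = 1.372 m
N = 2 * 0.779 / 1.372 = 1.1356


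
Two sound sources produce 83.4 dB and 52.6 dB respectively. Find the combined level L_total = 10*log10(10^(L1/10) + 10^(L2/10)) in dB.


10^(83.4/10) = 2.18776e+08
10^(52.6/10) = 181970
Sum = 2.18776e+08 + 181970 = 2.18958e+08
L_total = 10*log10(2.18958e+08) = 83.404 dB


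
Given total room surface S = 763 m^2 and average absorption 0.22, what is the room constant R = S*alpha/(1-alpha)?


R = 763 * 0.22 / (1 - 0.22) = 215.21 m^2


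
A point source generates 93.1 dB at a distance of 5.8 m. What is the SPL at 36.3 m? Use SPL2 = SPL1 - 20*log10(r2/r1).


r2/r1 = 36.3/5.8 = 6.25862
Correction = 20*log10(6.25862) = 15.9296 dB
SPL2 = 93.1 - 15.9296 = 77.17 dB


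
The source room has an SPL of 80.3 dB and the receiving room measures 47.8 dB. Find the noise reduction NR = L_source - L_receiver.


NR = L_source - L_receiver (difference between source and receiving room levels)
NR = 80.3 - 47.8 = 32.5 dB


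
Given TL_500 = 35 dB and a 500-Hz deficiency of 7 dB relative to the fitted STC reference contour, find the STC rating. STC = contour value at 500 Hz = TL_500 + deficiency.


By ASTM E413, STC = value of the fitted reference contour at 500 Hz.
Contour value at 500 Hz = TL_500 + deficiency = 35 + 7 = 42
STC = 42


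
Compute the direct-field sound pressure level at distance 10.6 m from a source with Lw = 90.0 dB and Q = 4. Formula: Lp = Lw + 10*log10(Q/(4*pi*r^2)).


4*pi*r^2 = 4*pi*10.6^2 = 1411.96 m^2
Q / (4*pi*r^2) = 4 / 1411.96 = 0.00283294
Lp = 90.0 + 10*log10(0.00283294) = 64.522 dB


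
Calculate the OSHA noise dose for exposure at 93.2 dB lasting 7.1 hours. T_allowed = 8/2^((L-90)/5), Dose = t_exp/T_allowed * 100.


T_allowed = 8 / 2^((93.2 - 90)/5) = 5.1337 hr
Dose = 7.1 / 5.1337 * 100 = 138.3 %


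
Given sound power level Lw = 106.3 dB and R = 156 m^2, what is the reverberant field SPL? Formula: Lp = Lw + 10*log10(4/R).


4/R = 4/156 = 0.025641
Lp = 106.3 + 10*log10(0.025641) = 90.389 dB


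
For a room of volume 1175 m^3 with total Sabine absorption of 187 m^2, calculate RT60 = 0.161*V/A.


RT60 = 0.161 * 1175 / 187 = 1.0116 s


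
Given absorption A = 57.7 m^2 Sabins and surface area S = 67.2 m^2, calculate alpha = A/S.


Absorption coefficient = absorbed power / incident power
alpha = A / S = 57.7 / 67.2 = 0.85863


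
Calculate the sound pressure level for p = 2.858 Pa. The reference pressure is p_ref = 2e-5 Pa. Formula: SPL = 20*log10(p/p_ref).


p / p_ref = 2.858 / 2e-5 = 142900
SPL = 20 * log10(142900) = 103.1 dB


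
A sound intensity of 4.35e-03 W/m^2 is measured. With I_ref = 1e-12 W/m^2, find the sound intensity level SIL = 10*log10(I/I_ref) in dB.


I / I_ref = 4.35e-03 / 1e-12 = 4.35e+09
SIL = 10 * log10(4.35e+09) = 96.385 dB


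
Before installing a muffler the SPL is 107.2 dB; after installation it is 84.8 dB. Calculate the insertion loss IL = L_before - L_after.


Insertion loss = SPL without muffler - SPL with muffler
IL = 107.2 - 84.8 = 22.4 dB


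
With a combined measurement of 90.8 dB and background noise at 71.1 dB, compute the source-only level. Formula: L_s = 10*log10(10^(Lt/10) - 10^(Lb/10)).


10^(90.8/10) = 1.20226e+09
10^(71.1/10) = 1.28825e+07
Difference = 1.20226e+09 - 1.28825e+07 = 1.18938e+09
L_source = 10*log10(1.18938e+09) = 90.753 dB


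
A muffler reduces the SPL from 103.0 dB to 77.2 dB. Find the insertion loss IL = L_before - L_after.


Insertion loss = SPL without muffler - SPL with muffler
IL = 103.0 - 77.2 = 25.8 dB


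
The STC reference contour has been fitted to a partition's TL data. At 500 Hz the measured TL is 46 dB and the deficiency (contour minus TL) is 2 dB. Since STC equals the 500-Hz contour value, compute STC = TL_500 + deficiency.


By ASTM E413, STC = value of the fitted reference contour at 500 Hz.
Contour value at 500 Hz = TL_500 + deficiency = 46 + 2 = 48
STC = 48


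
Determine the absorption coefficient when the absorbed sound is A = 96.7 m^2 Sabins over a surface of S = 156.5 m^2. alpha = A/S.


Absorption coefficient = absorbed power / incident power
alpha = A / S = 96.7 / 156.5 = 0.61789


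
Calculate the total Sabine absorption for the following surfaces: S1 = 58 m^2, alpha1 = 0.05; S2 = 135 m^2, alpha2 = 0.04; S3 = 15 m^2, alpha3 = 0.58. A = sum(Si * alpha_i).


58 * 0.05 = 2.9
135 * 0.04 = 5.4
15 * 0.58 = 8.7
A_total = 2.9 + 5.4 + 8.7 = 17 m^2


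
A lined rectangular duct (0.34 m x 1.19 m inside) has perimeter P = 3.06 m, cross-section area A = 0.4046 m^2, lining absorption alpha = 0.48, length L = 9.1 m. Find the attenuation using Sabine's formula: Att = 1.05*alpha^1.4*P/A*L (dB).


alpha^1.4 = 0.48^1.4 = 0.35788
Attenuation rate = 1.05 * alpha^1.4 * P / A
= 1.05 * 0.35788 * 3.06 / 0.4046 = 2.84199 dB/m
Total Att = 2.84199 * 9.1 = 25.862 dB


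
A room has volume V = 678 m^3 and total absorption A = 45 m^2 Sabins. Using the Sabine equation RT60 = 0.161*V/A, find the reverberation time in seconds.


RT60 = 0.161 * 678 / 45 = 2.4257 s


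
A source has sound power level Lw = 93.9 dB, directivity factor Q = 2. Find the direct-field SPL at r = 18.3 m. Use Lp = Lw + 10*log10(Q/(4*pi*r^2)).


4*pi*r^2 = 4*pi*18.3^2 = 4208.35 m^2
Q / (4*pi*r^2) = 2 / 4208.35 = 0.000475246
Lp = 93.9 + 10*log10(0.000475246) = 60.669 dB


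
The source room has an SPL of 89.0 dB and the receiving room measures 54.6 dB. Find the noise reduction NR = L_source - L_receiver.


NR = L_source - L_receiver (difference between source and receiving room levels)
NR = 89.0 - 54.6 = 34.4 dB


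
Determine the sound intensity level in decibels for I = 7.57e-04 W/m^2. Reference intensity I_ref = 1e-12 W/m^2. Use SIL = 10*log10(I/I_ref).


I / I_ref = 7.57e-04 / 1e-12 = 7.57e+08
SIL = 10 * log10(7.57e+08) = 88.791 dB


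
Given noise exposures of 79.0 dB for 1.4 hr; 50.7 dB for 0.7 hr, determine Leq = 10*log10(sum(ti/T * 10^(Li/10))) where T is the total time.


T_total = 1.4 + 0.7 = 2.1 hr
(1.4/2.1) * 10^(79.0/10) = 5.29552e+07
(0.7/2.1) * 10^(50.7/10) = 39163.3
Sum = 5.29552e+07 + 39163.3 = 5.29944e+07
Leq = 10*log10(5.29944e+07) = 77.242 dB


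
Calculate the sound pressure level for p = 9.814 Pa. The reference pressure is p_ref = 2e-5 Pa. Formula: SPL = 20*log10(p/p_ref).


p / p_ref = 9.814 / 2e-5 = 490700
SPL = 20 * log10(490700) = 113.82 dB


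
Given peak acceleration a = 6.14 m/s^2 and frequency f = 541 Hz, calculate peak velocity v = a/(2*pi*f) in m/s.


omega = 2*pi*f = 2*pi*541 = 3399.2 rad/s
v = a / omega = 6.14 / 3399.2 = 0.0018063 m/s


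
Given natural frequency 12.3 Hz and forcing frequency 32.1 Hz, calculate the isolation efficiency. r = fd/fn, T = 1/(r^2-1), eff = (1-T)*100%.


r = 32.1 / 12.3 = 2.60976
r^2 - 1 = 2.60976^2 - 1 = 5.81085
T = 1/5.81085 = 0.172092
Efficiency = (1 - 0.172092)*100 = 82.791 %


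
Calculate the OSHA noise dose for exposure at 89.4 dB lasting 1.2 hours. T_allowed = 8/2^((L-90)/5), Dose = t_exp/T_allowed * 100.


T_allowed = 8 / 2^((89.4 - 90)/5) = 8.69388 hr
Dose = 1.2 / 8.69388 * 100 = 13.803 %


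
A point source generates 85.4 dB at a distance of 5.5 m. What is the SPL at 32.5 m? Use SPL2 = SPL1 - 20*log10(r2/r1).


r2/r1 = 32.5/5.5 = 5.90909
Correction = 20*log10(5.90909) = 15.4304 dB
SPL2 = 85.4 - 15.4304 = 69.97 dB


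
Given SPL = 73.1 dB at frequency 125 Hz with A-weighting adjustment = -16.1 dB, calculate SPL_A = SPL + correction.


A-weighting table: 125 Hz -> -16.1 dB correction
SPL_A = SPL + correction = 73.1 + (-16.1) = 57 dBA


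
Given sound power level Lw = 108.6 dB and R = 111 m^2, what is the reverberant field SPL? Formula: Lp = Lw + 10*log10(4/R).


4/R = 4/111 = 0.036036
Lp = 108.6 + 10*log10(0.036036) = 94.167 dB


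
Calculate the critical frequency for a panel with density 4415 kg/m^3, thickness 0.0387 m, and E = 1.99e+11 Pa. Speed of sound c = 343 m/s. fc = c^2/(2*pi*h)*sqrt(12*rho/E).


12*rho/E = 12*4415/1.99e+11 = 2.66231e-07
sqrt(12*rho/E) = sqrt(2.66231e-07) = 0.000515976
c^2/(2*pi*h) = 343^2/(2*pi*0.0387) = 483835
fc = 483835 * 0.000515976 = 249.65 Hz


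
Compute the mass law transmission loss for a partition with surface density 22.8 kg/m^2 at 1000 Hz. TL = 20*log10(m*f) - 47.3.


m * f = 22.8 * 1000 = 22800
20*log10(22800) = 87.1587 dB
TL = 87.1587 - 47.3 = 39.859 dB


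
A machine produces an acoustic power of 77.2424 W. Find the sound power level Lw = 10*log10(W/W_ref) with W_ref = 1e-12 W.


W / W_ref = 77.2424 / 1e-12 = 7.72424e+13
Lw = 10 * log10(7.72424e+13) = 138.88 dB


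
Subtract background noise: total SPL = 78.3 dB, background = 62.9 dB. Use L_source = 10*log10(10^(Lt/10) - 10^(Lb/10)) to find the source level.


10^(78.3/10) = 6.76083e+07
10^(62.9/10) = 1.94984e+06
Difference = 6.76083e+07 - 1.94984e+06 = 6.56585e+07
L_source = 10*log10(6.56585e+07) = 78.173 dB
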